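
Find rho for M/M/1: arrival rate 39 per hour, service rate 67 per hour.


rho = lambda/mu = 39/67 = 0.5821

0.5821


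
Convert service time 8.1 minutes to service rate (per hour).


mu = 60 / avg_service_time = 60 / 8.1 = 7.41 per hour

7.41 per hour


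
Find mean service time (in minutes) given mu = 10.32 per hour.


Mean service time = 60/mu = 60/10.32 = 5.81 minutes

5.81 minutes


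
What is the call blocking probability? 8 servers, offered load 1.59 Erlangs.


B(N,A) = (A^N/N!) / sum(A^k/k!, k=0..N) with N=8, A=1.59 = 0.0002

0.0002


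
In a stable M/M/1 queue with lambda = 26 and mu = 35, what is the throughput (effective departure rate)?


For a stable queue (lambda < mu), throughput = lambda = 26 per hour

26 per hour


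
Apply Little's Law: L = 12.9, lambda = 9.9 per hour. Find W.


W = L / lambda = 12.9 / 9.9 = 1.303 hours

1.303 hours


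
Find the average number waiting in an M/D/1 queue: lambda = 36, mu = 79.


M/D/1: Lq = rho^2 / (2*(1-rho)) where rho = 36/79; Lq = 0.19

0.19


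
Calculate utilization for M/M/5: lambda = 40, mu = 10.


rho = lambda/(c*mu) = 40/(5*10) = 0.8

0.8


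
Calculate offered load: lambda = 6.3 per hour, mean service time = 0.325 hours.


Offered load a = lambda * E[S] = 6.3 * 0.325 = 2.05 Erlangs

2.05 Erlangs


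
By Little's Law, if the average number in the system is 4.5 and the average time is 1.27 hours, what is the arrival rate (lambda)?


lambda = L / W = 4.5 / 1.27 = 3.54 per hour

3.54 per hour


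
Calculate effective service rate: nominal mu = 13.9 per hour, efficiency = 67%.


Effective rate = mu * efficiency = 13.9 * 0.67 = 9.31 per hour

9.31 per hour


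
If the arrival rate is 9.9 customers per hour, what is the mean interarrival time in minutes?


Mean interarrival time = 60/lambda = 60/9.9 = 6.06 minutes

6.06 minutes


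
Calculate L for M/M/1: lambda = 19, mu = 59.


rho = 19/59; L = rho/(1-rho) = 0.48

0.48


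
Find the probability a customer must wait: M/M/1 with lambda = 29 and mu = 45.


P(wait) = rho = lambda/mu = 29/45 = 0.6444

0.6444


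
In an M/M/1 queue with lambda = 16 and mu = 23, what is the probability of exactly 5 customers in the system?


rho = 16/23; P(n) = (1-rho)*rho^n = (1-16/23)*(16/23)^5 = 0.0496

0.0496


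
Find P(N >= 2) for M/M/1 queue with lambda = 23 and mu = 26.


P(N >= 2) = rho^2 = (23/26)^2 = 0.7825

0.7825


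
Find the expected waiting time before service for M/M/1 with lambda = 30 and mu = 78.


rho = 30/78; Wq = rho/(mu - lambda) = 0.008 hours

0.008 hours


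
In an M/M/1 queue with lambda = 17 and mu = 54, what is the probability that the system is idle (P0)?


P0 = 1 - rho = 1 - 17/54 = 0.6852

0.6852


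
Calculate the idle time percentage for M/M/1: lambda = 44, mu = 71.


Idle fraction = (1 - rho) * 100 = (1 - 44/71) * 100 = 38.0%

38.0%


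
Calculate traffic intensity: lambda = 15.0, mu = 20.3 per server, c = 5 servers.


rho = lambda / (c * mu) = 15.0 / (5 * 20.3) = 0.1478

0.1478


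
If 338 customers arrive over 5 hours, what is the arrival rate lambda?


lambda = total arrivals / time = 338 / 5 = 67.6 per hour

67.6 per hour


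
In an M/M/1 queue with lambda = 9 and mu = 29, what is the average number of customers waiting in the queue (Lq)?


rho = 9/29; Lq = rho^2/(1-rho) = 0.14

0.14


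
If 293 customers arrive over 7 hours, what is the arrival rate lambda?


lambda = total arrivals / time = 293 / 7 = 41.86 per hour

41.86 per hour


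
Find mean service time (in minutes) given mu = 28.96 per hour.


Mean service time = 60/mu = 60/28.96 = 2.07 minutes

2.07 minutes


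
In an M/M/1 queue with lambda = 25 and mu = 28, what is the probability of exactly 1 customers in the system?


rho = 25/28; P(n) = (1-rho)*rho^n = (1-25/28)*(25/28)^1 = 0.0957

0.0957


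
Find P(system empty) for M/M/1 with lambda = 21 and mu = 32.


P0 = 1 - rho = 1 - 21/32 = 0.3438

0.3438


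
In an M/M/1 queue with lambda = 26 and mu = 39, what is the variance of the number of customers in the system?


rho = 26/39; Var(N) = rho/(1-rho)^2 = 6.0

6.0


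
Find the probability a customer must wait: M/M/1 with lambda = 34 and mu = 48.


P(wait) = rho = lambda/mu = 34/48 = 0.7083

0.7083


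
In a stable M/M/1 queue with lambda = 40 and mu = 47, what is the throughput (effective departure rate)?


For a stable queue (lambda < mu), throughput = lambda = 40 per hour

40 per hour


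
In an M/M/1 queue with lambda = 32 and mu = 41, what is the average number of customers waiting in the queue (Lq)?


rho = 32/41; Lq = rho^2/(1-rho) = 2.78

2.78


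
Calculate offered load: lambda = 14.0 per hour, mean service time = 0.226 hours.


Offered load a = lambda * E[S] = 14.0 * 0.226 = 3.16 Erlangs

3.16 Erlangs


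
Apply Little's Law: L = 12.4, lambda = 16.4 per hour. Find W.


W = L / lambda = 12.4 / 16.4 = 0.7561 hours

0.7561 hours


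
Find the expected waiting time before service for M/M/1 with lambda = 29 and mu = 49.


rho = 29/49; Wq = rho/(mu - lambda) = 0.0296 hours

0.0296 hours


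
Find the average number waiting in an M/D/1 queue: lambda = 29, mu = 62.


M/D/1: Lq = rho^2 / (2*(1-rho)) where rho = 29/62; Lq = 0.21

0.21


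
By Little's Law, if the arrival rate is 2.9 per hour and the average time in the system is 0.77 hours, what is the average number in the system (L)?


L = lambda * W = 2.9 * 0.77 = 2.23

2.23


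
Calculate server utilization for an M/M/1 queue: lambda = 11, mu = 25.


rho = lambda/mu = 11/25 = 0.44

0.44


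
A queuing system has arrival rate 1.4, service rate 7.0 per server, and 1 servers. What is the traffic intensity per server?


rho = lambda / (c * mu) = 1.4 / (1 * 7.0) = 0.2

0.2


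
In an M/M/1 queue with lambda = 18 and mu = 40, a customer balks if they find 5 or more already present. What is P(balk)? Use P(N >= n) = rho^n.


P(N >= 5) = rho^5 = (18/40)^5 = 0.0185

0.0185


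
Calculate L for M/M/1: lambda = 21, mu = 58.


rho = 21/58; L = rho/(1-rho) = 0.57

0.57


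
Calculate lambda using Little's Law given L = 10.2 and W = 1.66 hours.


lambda = L / W = 10.2 / 1.66 = 6.14 per hour

6.14 per hour


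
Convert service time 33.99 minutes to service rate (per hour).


mu = 60 / avg_service_time = 60 / 33.99 = 1.77 per hour

1.77 per hour


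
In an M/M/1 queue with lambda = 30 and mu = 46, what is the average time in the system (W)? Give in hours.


W = 1/(mu - lambda) = 1/(46 - 30) = 0.0625 hours

0.0625 hours


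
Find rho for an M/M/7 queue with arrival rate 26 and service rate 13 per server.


rho = lambda/(c*mu) = 26/(7*13) = 0.2857

0.2857


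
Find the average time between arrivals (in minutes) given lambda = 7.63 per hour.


Mean interarrival time = 60/lambda = 60/7.63 = 7.86 minutes

7.86 minutes


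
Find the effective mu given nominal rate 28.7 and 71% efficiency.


Effective rate = mu * efficiency = 28.7 * 0.71 = 20.38 per hour

20.38 per hour


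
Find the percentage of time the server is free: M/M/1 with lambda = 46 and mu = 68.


Idle fraction = (1 - rho) * 100 = (1 - 46/68) * 100 = 32.4%

32.4%


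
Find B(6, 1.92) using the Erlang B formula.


B(N,A) = (A^N/N!) / sum(A^k/k!, k=0..N) with N=6, A=1.92 = 0.0102

0.0102


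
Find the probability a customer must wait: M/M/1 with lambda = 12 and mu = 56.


P(wait) = rho = lambda/mu = 12/56 = 0.2143

0.2143


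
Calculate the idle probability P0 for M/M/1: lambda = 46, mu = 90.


P0 = 1 - rho = 1 - 46/90 = 0.4889

0.4889


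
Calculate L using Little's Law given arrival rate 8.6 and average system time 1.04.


L = lambda * W = 8.6 * 1.04 = 8.94

8.94


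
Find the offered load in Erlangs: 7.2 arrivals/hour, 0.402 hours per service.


Offered load a = lambda * E[S] = 7.2 * 0.402 = 2.89 Erlangs

2.89 Erlangs


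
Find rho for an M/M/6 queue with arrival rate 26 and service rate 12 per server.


rho = lambda/(c*mu) = 26/(6*12) = 0.3611

0.3611


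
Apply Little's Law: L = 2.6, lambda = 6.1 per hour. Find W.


W = L / lambda = 2.6 / 6.1 = 0.4262 hours

0.4262 hours


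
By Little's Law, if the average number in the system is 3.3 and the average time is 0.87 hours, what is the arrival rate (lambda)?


lambda = L / W = 3.3 / 0.87 = 3.79 per hour

3.79 per hour


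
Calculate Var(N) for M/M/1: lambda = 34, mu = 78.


rho = 34/78; Var(N) = rho/(1-rho)^2 = 1.37

1.37


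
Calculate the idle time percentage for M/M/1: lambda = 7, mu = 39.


Idle fraction = (1 - rho) * 100 = (1 - 7/39) * 100 = 82.1%

82.1%


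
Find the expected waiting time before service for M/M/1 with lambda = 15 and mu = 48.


rho = 15/48; Wq = rho/(mu - lambda) = 0.0095 hours

0.0095 hours


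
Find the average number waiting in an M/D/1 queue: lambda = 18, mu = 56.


M/D/1: Lq = rho^2 / (2*(1-rho)) where rho = 18/56; Lq = 0.08

0.08


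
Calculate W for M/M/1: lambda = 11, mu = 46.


W = 1/(mu - lambda) = 1/(46 - 11) = 0.0286 hours

0.0286 hours


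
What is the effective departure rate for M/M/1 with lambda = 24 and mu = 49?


For a stable queue (lambda < mu), throughput = lambda = 24 per hour

24 per hour


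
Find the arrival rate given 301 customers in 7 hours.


lambda = total arrivals / time = 301 / 7 = 43.0 per hour

43.0 per hour


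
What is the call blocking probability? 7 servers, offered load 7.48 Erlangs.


B(N,A) = (A^N/N!) / sum(A^k/k!, k=0..N) with N=7, A=7.48 = 0.278

0.278


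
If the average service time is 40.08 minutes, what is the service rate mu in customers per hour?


mu = 60 / avg_service_time = 60 / 40.08 = 1.5 per hour

1.5 per hour


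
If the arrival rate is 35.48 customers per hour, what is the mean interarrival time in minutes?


Mean interarrival time = 60/lambda = 60/35.48 = 1.69 minutes

1.69 minutes


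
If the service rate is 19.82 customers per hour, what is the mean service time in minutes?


Mean service time = 60/mu = 60/19.82 = 3.03 minutes

3.03 minutes


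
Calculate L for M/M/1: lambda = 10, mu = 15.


rho = 10/15; L = rho/(1-rho) = 2.0

2.0


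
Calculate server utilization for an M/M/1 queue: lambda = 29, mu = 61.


rho = lambda/mu = 29/61 = 0.4754

0.4754


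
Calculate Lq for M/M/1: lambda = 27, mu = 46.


rho = 27/46; Lq = rho^2/(1-rho) = 0.83

0.83


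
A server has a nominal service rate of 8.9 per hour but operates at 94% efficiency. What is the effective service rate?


Effective rate = mu * efficiency = 8.9 * 0.94 = 8.37 per hour

8.37 per hour


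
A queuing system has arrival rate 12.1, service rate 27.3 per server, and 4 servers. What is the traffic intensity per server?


rho = lambda / (c * mu) = 12.1 / (4 * 27.3) = 0.1108

0.1108


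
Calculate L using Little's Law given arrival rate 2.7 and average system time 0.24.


L = lambda * W = 2.7 * 0.24 = 0.65

0.65


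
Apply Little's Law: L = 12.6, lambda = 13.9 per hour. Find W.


W = L / lambda = 12.6 / 13.9 = 0.9065 hours

0.9065 hours


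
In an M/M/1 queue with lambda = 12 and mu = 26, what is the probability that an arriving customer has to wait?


P(wait) = rho = lambda/mu = 12/26 = 0.4615

0.4615


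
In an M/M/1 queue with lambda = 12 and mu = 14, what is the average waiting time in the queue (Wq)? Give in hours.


rho = 12/14; Wq = rho/(mu - lambda) = 0.4286 hours

0.4286 hours


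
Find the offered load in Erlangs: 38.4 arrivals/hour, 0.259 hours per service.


Offered load a = lambda * E[S] = 38.4 * 0.259 = 9.95 Erlangs

9.95 Erlangs


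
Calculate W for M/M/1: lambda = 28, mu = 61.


W = 1/(mu - lambda) = 1/(61 - 28) = 0.0303 hours

0.0303 hours


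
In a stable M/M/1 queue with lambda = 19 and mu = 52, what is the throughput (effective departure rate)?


For a stable queue (lambda < mu), throughput = lambda = 19 per hour

19 per hour


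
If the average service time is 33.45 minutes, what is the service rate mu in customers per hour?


mu = 60 / avg_service_time = 60 / 33.45 = 1.79 per hour

1.79 per hour


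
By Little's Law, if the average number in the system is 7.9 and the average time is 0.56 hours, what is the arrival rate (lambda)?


lambda = L / W = 7.9 / 0.56 = 14.11 per hour

14.11 per hour


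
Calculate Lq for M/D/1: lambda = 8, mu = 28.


M/D/1: Lq = rho^2 / (2*(1-rho)) where rho = 8/28; Lq = 0.06

0.06


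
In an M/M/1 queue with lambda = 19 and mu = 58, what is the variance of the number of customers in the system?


rho = 19/58; Var(N) = rho/(1-rho)^2 = 0.72

0.72


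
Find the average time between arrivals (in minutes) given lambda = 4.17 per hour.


Mean interarrival time = 60/lambda = 60/4.17 = 14.39 minutes

14.39 minutes


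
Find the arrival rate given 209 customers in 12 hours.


lambda = total arrivals / time = 209 / 12 = 17.42 per hour

17.42 per hour


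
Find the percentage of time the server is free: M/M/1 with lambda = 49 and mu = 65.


Idle fraction = (1 - rho) * 100 = (1 - 49/65) * 100 = 24.6%

24.6%


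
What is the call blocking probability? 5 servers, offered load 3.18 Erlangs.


B(N,A) = (A^N/N!) / sum(A^k/k!, k=0..N) with N=5, A=3.18 = 0.1257

0.1257


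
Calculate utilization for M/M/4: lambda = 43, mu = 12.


rho = lambda/(c*mu) = 43/(4*12) = 0.8958

0.8958


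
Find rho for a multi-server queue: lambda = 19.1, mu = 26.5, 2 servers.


rho = lambda / (c * mu) = 19.1 / (2 * 26.5) = 0.3604

0.3604


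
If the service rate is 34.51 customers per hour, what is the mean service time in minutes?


Mean service time = 60/mu = 60/34.51 = 1.74 minutes

1.74 minutes


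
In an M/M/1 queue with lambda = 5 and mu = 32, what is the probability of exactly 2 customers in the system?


rho = 5/32; P(n) = (1-rho)*rho^n = (1-5/32)*(5/32)^2 = 0.0206

0.0206


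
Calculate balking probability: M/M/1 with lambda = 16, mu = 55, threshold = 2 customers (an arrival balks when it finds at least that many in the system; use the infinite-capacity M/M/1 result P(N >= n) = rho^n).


P(N >= 2) = rho^2 = (16/55)^2 = 0.0846

0.0846


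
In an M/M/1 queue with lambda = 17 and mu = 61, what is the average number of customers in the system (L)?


rho = 17/61; L = rho/(1-rho) = 0.39

0.39


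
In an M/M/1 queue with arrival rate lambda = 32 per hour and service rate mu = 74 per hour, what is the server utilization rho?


rho = lambda/mu = 32/74 = 0.4324

0.4324


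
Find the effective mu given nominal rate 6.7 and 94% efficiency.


Effective rate = mu * efficiency = 6.7 * 0.94 = 6.3 per hour

6.3 per hour


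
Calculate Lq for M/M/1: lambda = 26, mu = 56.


rho = 26/56; Lq = rho^2/(1-rho) = 0.4

0.4


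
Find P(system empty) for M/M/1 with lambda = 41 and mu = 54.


P0 = 1 - rho = 1 - 41/54 = 0.2407

0.2407


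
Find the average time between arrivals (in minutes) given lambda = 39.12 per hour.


Mean interarrival time = 60/lambda = 60/39.12 = 1.53 minutes

1.53 minutes


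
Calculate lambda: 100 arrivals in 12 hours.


lambda = total arrivals / time = 100 / 12 = 8.33 per hour

8.33 per hour


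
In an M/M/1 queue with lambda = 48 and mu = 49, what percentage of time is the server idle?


Idle fraction = (1 - rho) * 100 = (1 - 48/49) * 100 = 2.0%

2.0%


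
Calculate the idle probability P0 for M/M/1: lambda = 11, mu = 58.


P0 = 1 - rho = 1 - 11/58 = 0.8103

0.8103


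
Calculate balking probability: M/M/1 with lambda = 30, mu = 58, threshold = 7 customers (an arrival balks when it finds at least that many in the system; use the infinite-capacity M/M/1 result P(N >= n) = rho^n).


P(N >= 7) = rho^7 = (30/58)^7 = 0.0099

0.0099


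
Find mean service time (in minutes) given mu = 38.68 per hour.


Mean service time = 60/mu = 60/38.68 = 1.55 minutes

1.55 minutes


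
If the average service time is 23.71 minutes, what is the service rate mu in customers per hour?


mu = 60 / avg_service_time = 60 / 23.71 = 2.53 per hour

2.53 per hour


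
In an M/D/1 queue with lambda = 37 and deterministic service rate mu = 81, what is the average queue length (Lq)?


M/D/1: Lq = rho^2 / (2*(1-rho)) where rho = 37/81; Lq = 0.19

0.19


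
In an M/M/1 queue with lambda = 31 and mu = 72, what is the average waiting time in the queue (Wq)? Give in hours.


rho = 31/72; Wq = rho/(mu - lambda) = 0.0105 hours

0.0105 hours


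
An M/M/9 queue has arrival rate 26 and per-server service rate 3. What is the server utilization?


rho = lambda/(c*mu) = 26/(9*3) = 0.963

0.963


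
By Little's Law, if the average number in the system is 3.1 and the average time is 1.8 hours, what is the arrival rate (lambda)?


lambda = L / W = 3.1 / 1.8 = 1.72 per hour

1.72 per hour


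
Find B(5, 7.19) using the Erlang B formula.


B(N,A) = (A^N/N!) / sum(A^k/k!, k=0..N) with N=5, A=7.19 = 0.4358

0.4358


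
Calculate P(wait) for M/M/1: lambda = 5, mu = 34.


P(wait) = rho = lambda/mu = 5/34 = 0.1471

0.1471


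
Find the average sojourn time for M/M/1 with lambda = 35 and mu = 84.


W = 1/(mu - lambda) = 1/(84 - 35) = 0.0204 hours

0.0204 hours


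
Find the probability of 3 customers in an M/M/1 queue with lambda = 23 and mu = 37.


rho = 23/37; P(n) = (1-rho)*rho^n = (1-23/37)*(23/37)^3 = 0.0909

0.0909


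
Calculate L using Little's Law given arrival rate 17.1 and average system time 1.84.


L = lambda * W = 17.1 * 1.84 = 31.46

31.46


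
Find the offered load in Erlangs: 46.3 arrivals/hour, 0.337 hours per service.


Offered load a = lambda * E[S] = 46.3 * 0.337 = 15.6 Erlangs

15.6 Erlangs


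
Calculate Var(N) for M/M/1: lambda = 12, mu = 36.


rho = 12/36; Var(N) = rho/(1-rho)^2 = 0.75

0.75


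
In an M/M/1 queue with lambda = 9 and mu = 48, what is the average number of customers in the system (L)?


rho = 9/48; L = rho/(1-rho) = 0.23

0.23


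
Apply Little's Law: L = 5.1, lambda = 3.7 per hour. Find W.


W = L / lambda = 5.1 / 3.7 = 1.3784 hours

1.3784 hours


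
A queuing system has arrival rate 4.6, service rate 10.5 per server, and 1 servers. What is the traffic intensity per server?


rho = lambda / (c * mu) = 4.6 / (1 * 10.5) = 0.4381

0.4381


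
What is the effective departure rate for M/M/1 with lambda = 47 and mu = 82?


For a stable queue (lambda < mu), throughput = lambda = 47 per hour

47 per hour


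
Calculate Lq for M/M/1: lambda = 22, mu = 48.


rho = 22/48; Lq = rho^2/(1-rho) = 0.39

0.39


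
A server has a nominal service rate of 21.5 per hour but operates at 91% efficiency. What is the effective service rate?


Effective rate = mu * efficiency = 21.5 * 0.91 = 19.57 per hour

19.57 per hour


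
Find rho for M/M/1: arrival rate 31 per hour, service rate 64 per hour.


rho = lambda/mu = 31/64 = 0.4844

0.4844


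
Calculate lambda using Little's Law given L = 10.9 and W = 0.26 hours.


lambda = L / W = 10.9 / 0.26 = 41.92 per hour

41.92 per hour


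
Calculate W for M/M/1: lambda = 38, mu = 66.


W = 1/(mu - lambda) = 1/(66 - 38) = 0.0357 hours

0.0357 hours


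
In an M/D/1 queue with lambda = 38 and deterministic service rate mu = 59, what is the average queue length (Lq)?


M/D/1: Lq = rho^2 / (2*(1-rho)) where rho = 38/59; Lq = 0.58

0.58


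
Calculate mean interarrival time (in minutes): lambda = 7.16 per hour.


Mean interarrival time = 60/lambda = 60/7.16 = 8.38 minutes

8.38 minutes


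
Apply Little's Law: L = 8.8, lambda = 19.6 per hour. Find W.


W = L / lambda = 8.8 / 19.6 = 0.449 hours

0.449 hours


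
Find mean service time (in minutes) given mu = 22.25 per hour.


Mean service time = 60/mu = 60/22.25 = 2.7 minutes

2.7 minutes


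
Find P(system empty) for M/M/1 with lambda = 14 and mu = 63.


P0 = 1 - rho = 1 - 14/63 = 0.7778

0.7778


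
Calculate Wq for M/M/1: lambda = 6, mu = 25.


rho = 6/25; Wq = rho/(mu - lambda) = 0.0126 hours

0.0126 hours


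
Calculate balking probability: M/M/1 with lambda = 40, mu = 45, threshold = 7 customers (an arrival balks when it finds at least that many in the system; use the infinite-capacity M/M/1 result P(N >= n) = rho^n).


P(N >= 7) = rho^7 = (40/45)^7 = 0.4385

0.4385


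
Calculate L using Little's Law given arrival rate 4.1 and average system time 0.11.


L = lambda * W = 4.1 * 0.11 = 0.45

0.45


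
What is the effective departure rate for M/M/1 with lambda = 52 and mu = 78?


For a stable queue (lambda < mu), throughput = lambda = 52 per hour

52 per hour


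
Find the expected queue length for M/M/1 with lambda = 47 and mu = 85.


rho = 47/85; Lq = rho^2/(1-rho) = 0.68

0.68


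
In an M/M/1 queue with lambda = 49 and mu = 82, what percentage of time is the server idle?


Idle fraction = (1 - rho) * 100 = (1 - 49/82) * 100 = 40.2%

40.2%


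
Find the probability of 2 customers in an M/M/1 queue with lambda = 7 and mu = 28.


rho = 7/28; P(n) = (1-rho)*rho^n = (1-7/28)*(7/28)^2 = 0.0469

0.0469


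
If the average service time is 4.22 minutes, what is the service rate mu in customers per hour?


mu = 60 / avg_service_time = 60 / 4.22 = 14.22 per hour

14.22 per hour


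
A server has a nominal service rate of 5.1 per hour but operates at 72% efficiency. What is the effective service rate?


Effective rate = mu * efficiency = 5.1 * 0.72 = 3.67 per hour

3.67 per hour


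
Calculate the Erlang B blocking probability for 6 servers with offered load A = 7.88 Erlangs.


B(N,A) = (A^N/N!) / sum(A^k/k!, k=0..N) with N=6, A=7.88 = 0.3832

0.3832


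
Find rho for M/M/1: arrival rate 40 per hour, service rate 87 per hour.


rho = lambda/mu = 40/87 = 0.4598

0.4598


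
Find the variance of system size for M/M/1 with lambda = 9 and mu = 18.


rho = 9/18; Var(N) = rho/(1-rho)^2 = 2.0

2.0


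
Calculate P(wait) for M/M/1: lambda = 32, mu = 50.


P(wait) = rho = lambda/mu = 32/50 = 0.64

0.64


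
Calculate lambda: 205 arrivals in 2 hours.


lambda = total arrivals / time = 205 / 2 = 102.5 per hour

102.5 per hour


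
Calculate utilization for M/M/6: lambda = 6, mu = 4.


rho = lambda/(c*mu) = 6/(6*4) = 0.25

0.25


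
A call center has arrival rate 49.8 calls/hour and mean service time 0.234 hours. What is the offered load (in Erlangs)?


Offered load a = lambda * E[S] = 49.8 * 0.234 = 11.65 Erlangs

11.65 Erlangs


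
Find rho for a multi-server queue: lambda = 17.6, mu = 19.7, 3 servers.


rho = lambda / (c * mu) = 17.6 / (3 * 19.7) = 0.2978

0.2978


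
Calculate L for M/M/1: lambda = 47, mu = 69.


rho = 47/69; L = rho/(1-rho) = 2.14

2.14


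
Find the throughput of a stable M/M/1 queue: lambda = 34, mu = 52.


For a stable queue (lambda < mu), throughput = lambda = 34 per hour

34 per hour


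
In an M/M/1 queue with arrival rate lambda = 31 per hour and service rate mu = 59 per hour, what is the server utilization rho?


rho = lambda/mu = 31/59 = 0.5254

0.5254


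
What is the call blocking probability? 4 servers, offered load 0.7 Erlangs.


B(N,A) = (A^N/N!) / sum(A^k/k!, k=0..N) with N=4, A=0.7 = 0.005

0.005


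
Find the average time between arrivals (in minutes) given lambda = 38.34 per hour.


Mean interarrival time = 60/lambda = 60/38.34 = 1.56 minutes

1.56 minutes


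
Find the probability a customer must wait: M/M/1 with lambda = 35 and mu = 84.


P(wait) = rho = lambda/mu = 35/84 = 0.4167

0.4167


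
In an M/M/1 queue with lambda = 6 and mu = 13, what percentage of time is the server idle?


Idle fraction = (1 - rho) * 100 = (1 - 6/13) * 100 = 53.8%

53.8%


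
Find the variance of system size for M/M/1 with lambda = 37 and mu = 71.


rho = 37/71; Var(N) = rho/(1-rho)^2 = 2.27

2.27


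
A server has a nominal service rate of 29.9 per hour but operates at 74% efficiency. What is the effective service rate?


Effective rate = mu * efficiency = 29.9 * 0.74 = 22.13 per hour

22.13 per hour


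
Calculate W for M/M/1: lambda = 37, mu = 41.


W = 1/(mu - lambda) = 1/(41 - 37) = 0.25 hours

0.25 hours


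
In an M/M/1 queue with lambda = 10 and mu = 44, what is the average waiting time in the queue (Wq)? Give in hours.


rho = 10/44; Wq = rho/(mu - lambda) = 0.0067 hours

0.0067 hours


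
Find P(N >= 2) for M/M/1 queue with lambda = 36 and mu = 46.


P(N >= 2) = rho^2 = (36/46)^2 = 0.6125

0.6125


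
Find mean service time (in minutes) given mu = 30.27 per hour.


Mean service time = 60/mu = 60/30.27 = 1.98 minutes

1.98 minutes


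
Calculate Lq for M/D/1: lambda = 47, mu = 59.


M/D/1: Lq = rho^2 / (2*(1-rho)) where rho = 47/59; Lq = 1.56

1.56


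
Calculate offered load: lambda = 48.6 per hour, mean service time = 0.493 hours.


Offered load a = lambda * E[S] = 48.6 * 0.493 = 23.96 Erlangs

23.96 Erlangs


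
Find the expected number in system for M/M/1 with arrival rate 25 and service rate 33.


rho = 25/33; L = rho/(1-rho) = 3.13

3.13


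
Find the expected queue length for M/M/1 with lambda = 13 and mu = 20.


rho = 13/20; Lq = rho^2/(1-rho) = 1.21

1.21


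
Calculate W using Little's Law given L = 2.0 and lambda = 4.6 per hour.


W = L / lambda = 2.0 / 4.6 = 0.4348 hours

0.4348 hours


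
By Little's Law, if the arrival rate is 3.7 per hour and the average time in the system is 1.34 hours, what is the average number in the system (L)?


L = lambda * W = 3.7 * 1.34 = 4.96

4.96


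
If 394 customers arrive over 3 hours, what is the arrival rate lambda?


lambda = total arrivals / time = 394 / 3 = 131.33 per hour

131.33 per hour


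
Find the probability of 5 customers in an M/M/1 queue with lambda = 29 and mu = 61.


rho = 29/61; P(n) = (1-rho)*rho^n = (1-29/61)*(29/61)^5 = 0.0127

0.0127


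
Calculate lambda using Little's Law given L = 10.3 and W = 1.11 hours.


lambda = L / W = 10.3 / 1.11 = 9.28 per hour

9.28 per hour


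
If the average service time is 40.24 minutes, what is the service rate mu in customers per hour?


mu = 60 / avg_service_time = 60 / 40.24 = 1.49 per hour

1.49 per hour


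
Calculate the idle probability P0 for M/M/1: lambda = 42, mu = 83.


P0 = 1 - rho = 1 - 42/83 = 0.494

0.494


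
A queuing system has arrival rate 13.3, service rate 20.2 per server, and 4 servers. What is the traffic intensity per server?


rho = lambda / (c * mu) = 13.3 / (4 * 20.2) = 0.1646

0.1646


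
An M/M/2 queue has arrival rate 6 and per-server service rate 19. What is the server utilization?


rho = lambda/(c*mu) = 6/(2*19) = 0.1579

0.1579


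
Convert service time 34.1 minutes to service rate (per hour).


mu = 60 / avg_service_time = 60 / 34.1 = 1.76 per hour

1.76 per hour


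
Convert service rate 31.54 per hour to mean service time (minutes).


Mean service time = 60/mu = 60/31.54 = 1.9 minutes

1.9 minutes


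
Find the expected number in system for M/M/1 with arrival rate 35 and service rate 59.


rho = 35/59; L = rho/(1-rho) = 1.46

1.46


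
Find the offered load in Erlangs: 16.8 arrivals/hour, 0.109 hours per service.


Offered load a = lambda * E[S] = 16.8 * 0.109 = 1.83 Erlangs

1.83 Erlangs


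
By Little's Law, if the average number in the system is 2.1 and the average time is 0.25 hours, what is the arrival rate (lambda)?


lambda = L / W = 2.1 / 0.25 = 8.4 per hour

8.4 per hour


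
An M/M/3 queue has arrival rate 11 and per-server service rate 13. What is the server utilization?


rho = lambda/(c*mu) = 11/(3*13) = 0.2821

0.2821


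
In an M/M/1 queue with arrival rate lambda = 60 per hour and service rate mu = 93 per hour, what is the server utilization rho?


rho = lambda/mu = 60/93 = 0.6452

0.6452


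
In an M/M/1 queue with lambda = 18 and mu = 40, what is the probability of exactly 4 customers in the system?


rho = 18/40; P(n) = (1-rho)*rho^n = (1-18/40)*(18/40)^4 = 0.0226

0.0226


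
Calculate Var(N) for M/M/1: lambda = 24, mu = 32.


rho = 24/32; Var(N) = rho/(1-rho)^2 = 12.0

12.0


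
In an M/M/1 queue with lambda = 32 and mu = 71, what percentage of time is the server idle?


Idle fraction = (1 - rho) * 100 = (1 - 32/71) * 100 = 54.9%

54.9%


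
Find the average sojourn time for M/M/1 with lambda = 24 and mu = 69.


W = 1/(mu - lambda) = 1/(69 - 24) = 0.0222 hours

0.0222 hours


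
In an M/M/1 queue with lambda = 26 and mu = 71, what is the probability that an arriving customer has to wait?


P(wait) = rho = lambda/mu = 26/71 = 0.3662

0.3662


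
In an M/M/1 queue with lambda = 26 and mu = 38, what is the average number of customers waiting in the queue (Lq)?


rho = 26/38; Lq = rho^2/(1-rho) = 1.48

1.48


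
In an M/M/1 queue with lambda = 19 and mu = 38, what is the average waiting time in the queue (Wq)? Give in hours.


rho = 19/38; Wq = rho/(mu - lambda) = 0.0263 hours

0.0263 hours


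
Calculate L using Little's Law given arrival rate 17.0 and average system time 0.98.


L = lambda * W = 17.0 * 0.98 = 16.66

16.66


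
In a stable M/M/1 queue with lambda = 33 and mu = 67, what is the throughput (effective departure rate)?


For a stable queue (lambda < mu), throughput = lambda = 33 per hour

33 per hour


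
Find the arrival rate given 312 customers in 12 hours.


lambda = total arrivals / time = 312 / 12 = 26.0 per hour

26.0 per hour


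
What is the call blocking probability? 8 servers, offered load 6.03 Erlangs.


B(N,A) = (A^N/N!) / sum(A^k/k!, k=0..N) with N=8, A=6.03 = 0.1235

0.1235


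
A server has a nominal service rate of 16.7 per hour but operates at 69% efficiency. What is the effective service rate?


Effective rate = mu * efficiency = 16.7 * 0.69 = 11.52 per hour

11.52 per hour


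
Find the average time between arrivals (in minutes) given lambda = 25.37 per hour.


Mean interarrival time = 60/lambda = 60/25.37 = 2.36 minutes

2.36 minutes


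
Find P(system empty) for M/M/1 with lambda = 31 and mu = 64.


P0 = 1 - rho = 1 - 31/64 = 0.5156

0.5156


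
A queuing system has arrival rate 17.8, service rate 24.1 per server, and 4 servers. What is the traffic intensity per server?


rho = lambda / (c * mu) = 17.8 / (4 * 24.1) = 0.1846

0.1846


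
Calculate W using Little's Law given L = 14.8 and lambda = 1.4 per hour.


W = L / lambda = 14.8 / 1.4 = 10.5714 hours

10.5714 hours


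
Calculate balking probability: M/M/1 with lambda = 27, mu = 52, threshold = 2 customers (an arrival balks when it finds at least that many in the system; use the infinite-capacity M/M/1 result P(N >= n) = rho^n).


P(N >= 2) = rho^2 = (27/52)^2 = 0.2696

0.2696


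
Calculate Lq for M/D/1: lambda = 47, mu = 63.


M/D/1: Lq = rho^2 / (2*(1-rho)) where rho = 47/63; Lq = 1.1

1.1


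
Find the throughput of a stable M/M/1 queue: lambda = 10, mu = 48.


For a stable queue (lambda < mu), throughput = lambda = 10 per hour

10 per hour


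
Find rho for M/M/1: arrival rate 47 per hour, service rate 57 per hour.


rho = lambda/mu = 47/57 = 0.8246

0.8246


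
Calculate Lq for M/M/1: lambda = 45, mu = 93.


rho = 45/93; Lq = rho^2/(1-rho) = 0.45

0.45


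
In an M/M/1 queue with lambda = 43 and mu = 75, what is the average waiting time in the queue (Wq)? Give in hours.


rho = 43/75; Wq = rho/(mu - lambda) = 0.0179 hours

0.0179 hours


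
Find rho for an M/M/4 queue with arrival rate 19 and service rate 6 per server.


rho = lambda/(c*mu) = 19/(4*6) = 0.7917

0.7917


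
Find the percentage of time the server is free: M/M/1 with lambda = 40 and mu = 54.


Idle fraction = (1 - rho) * 100 = (1 - 40/54) * 100 = 25.9%

25.9%


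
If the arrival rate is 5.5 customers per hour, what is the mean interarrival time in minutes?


Mean interarrival time = 60/lambda = 60/5.5 = 10.91 minutes

10.91 minutes


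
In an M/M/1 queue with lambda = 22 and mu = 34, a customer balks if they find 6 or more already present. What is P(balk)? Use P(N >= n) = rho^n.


P(N >= 6) = rho^6 = (22/34)^6 = 0.0734

0.0734


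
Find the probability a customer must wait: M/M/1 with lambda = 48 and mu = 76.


P(wait) = rho = lambda/mu = 48/76 = 0.6316

0.6316


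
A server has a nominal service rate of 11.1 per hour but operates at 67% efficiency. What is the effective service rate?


Effective rate = mu * efficiency = 11.1 * 0.67 = 7.44 per hour

7.44 per hour


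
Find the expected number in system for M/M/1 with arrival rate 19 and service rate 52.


rho = 19/52; L = rho/(1-rho) = 0.58

0.58


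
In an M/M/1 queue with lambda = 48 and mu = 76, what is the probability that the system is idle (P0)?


P0 = 1 - rho = 1 - 48/76 = 0.3684

0.3684


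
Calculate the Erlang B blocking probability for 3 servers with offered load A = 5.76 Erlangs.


B(N,A) = (A^N/N!) / sum(A^k/k!, k=0..N) with N=3, A=5.76 = 0.577

0.577


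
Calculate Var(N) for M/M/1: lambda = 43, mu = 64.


rho = 43/64; Var(N) = rho/(1-rho)^2 = 6.24

6.24


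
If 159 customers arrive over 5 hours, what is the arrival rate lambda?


lambda = total arrivals / time = 159 / 5 = 31.8 per hour

31.8 per hour


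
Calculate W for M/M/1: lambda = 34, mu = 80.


W = 1/(mu - lambda) = 1/(80 - 34) = 0.0217 hours

0.0217 hours


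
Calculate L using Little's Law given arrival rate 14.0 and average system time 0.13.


L = lambda * W = 14.0 * 0.13 = 1.82

1.82


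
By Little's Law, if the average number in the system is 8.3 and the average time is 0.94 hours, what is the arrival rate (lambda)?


lambda = L / W = 8.3 / 0.94 = 8.83 per hour

8.83 per hour


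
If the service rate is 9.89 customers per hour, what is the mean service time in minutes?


Mean service time = 60/mu = 60/9.89 = 6.07 minutes

6.07 minutes


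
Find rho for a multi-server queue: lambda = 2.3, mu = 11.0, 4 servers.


rho = lambda / (c * mu) = 2.3 / (4 * 11.0) = 0.0523

0.0523


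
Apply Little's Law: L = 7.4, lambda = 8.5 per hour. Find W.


W = L / lambda = 7.4 / 8.5 = 0.8706 hours

0.8706 hours


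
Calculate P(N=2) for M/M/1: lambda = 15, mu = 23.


rho = 15/23; P(n) = (1-rho)*rho^n = (1-15/23)*(15/23)^2 = 0.1479

0.1479


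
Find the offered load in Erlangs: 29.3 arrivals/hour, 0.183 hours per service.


Offered load a = lambda * E[S] = 29.3 * 0.183 = 5.36 Erlangs

5.36 Erlangs


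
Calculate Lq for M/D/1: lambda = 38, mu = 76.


M/D/1: Lq = rho^2 / (2*(1-rho)) where rho = 38/76; Lq = 0.25

0.25


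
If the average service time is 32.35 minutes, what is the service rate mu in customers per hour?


mu = 60 / avg_service_time = 60 / 32.35 = 1.85 per hour

1.85 per hour


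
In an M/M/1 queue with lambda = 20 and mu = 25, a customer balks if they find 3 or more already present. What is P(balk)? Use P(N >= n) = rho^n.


P(N >= 3) = rho^3 = (20/25)^3 = 0.512

0.512


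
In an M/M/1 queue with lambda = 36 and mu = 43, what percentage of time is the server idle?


Idle fraction = (1 - rho) * 100 = (1 - 36/43) * 100 = 16.3%

16.3%


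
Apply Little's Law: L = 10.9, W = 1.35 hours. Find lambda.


lambda = L / W = 10.9 / 1.35 = 8.07 per hour

8.07 per hour


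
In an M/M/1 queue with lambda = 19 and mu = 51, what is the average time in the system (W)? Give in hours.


W = 1/(mu - lambda) = 1/(51 - 19) = 0.0313 hours

0.0313 hours


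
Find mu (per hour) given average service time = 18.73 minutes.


mu = 60 / avg_service_time = 60 / 18.73 = 3.2 per hour

3.2 per hour


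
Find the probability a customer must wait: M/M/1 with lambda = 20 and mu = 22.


P(wait) = rho = lambda/mu = 20/22 = 0.9091

0.9091


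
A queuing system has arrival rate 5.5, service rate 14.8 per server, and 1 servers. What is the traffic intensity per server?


rho = lambda / (c * mu) = 5.5 / (1 * 14.8) = 0.3716

0.3716


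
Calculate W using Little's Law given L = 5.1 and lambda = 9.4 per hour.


W = L / lambda = 5.1 / 9.4 = 0.5426 hours

0.5426 hours


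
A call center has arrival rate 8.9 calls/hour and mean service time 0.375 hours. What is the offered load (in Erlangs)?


Offered load a = lambda * E[S] = 8.9 * 0.375 = 3.34 Erlangs

3.34 Erlangs


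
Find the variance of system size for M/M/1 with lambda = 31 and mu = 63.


rho = 31/63; Var(N) = rho/(1-rho)^2 = 1.91

1.91


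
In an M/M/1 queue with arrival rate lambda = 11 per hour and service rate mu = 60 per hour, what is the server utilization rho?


rho = lambda/mu = 11/60 = 0.1833

0.1833


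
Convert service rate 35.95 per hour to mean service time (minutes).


Mean service time = 60/mu = 60/35.95 = 1.67 minutes

1.67 minutes


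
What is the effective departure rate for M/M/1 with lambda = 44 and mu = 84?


For a stable queue (lambda < mu), throughput = lambda = 44 per hour

44 per hour


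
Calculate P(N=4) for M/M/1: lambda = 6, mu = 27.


rho = 6/27; P(n) = (1-rho)*rho^n = (1-6/27)*(6/27)^4 = 0.0019

0.0019


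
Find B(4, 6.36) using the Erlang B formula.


B(N,A) = (A^N/N!) / sum(A^k/k!, k=0..N) with N=4, A=6.36 = 0.4917

0.4917


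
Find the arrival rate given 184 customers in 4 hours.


lambda = total arrivals / time = 184 / 4 = 46.0 per hour

46.0 per hour


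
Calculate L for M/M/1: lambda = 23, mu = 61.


rho = 23/61; L = rho/(1-rho) = 0.61

0.61


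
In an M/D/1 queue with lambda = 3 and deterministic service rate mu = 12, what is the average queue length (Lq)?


M/D/1: Lq = rho^2 / (2*(1-rho)) where rho = 3/12; Lq = 0.04

0.04


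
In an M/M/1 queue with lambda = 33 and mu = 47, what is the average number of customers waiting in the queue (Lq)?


rho = 33/47; Lq = rho^2/(1-rho) = 1.66

1.66


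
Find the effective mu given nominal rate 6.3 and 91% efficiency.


Effective rate = mu * efficiency = 6.3 * 0.91 = 5.73 per hour

5.73 per hour


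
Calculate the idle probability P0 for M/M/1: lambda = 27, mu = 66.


P0 = 1 - rho = 1 - 27/66 = 0.5909

0.5909


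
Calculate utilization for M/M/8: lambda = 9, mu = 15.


rho = lambda/(c*mu) = 9/(8*15) = 0.075

0.075


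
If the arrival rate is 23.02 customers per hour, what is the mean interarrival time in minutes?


Mean interarrival time = 60/lambda = 60/23.02 = 2.61 minutes

2.61 minutes


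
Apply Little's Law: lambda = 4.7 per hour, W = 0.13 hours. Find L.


L = lambda * W = 4.7 * 0.13 = 0.61

0.61


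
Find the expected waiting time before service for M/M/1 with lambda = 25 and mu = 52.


rho = 25/52; Wq = rho/(mu - lambda) = 0.0178 hours

0.0178 hours


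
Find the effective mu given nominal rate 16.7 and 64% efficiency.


Effective rate = mu * efficiency = 16.7 * 0.64 = 10.69 per hour

10.69 per hour


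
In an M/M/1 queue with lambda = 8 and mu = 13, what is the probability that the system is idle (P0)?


P0 = 1 - rho = 1 - 8/13 = 0.3846

0.3846


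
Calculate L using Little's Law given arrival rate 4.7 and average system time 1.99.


L = lambda * W = 4.7 * 1.99 = 9.35

9.35


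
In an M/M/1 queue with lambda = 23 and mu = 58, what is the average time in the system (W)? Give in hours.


W = 1/(mu - lambda) = 1/(58 - 23) = 0.0286 hours

0.0286 hours
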